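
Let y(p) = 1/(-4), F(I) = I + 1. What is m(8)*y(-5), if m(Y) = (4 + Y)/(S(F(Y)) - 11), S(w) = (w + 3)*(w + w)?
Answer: -3/205 ≈ -0.014634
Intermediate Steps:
F(I) = 1 + I
y(p) = -¼
S(w) = 2*w*(3 + w) (S(w) = (3 + w)*(2*w) = 2*w*(3 + w))
m(Y) = (4 + Y)/(-11 + 2*(1 + Y)*(4 + Y)) (m(Y) = (4 + Y)/(2*(1 + Y)*(3 + (1 + Y)) - 11) = (4 + Y)/(2*(1 + Y)*(4 + Y) - 11) = (4 + Y)/(-11 + 2*(1 + Y)*(4 + Y)))
m(8)*y(-5) = ((4 + 8)/(-11 + 2*(1 + 8)*(4 + 8)))*(-¼) = (12/(-11 + 2*9*12))*(-¼) = (12/(-11 + 216))*(-¼) = (12/205)*(-¼) = -3/205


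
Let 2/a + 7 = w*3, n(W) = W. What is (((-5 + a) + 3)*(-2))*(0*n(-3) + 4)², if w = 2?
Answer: 128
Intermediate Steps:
a = -2 (a = 2/(-7 + 2*3) = 2/(-7 + 6) = 2/(-1) = 2*(-1) = -2)
(((-5 + a) + 3)*(-2))*(0*n(-3) + 4)² = (((-5 - 2) + 3)*(-2))*(0*(-3) + 4)² = ((-7 + 3)*(-2))*(0 + 4)² = -4*(-2)*4² = 8*16 = 128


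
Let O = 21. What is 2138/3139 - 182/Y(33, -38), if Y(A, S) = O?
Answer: -75200/9417 ≈ -7.9856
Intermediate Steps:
Y(A, S) = 21
2138/3139 - 182/Y(33, -38) = 2138/3139 - 182/21 = 2138*(1/3139) - 182*1/21 = 2138/3139 - 26/3 = -75200/9417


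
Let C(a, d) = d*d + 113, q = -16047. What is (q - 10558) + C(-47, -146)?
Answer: -5176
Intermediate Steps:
C(a, d) = 113 + d² (C(a, d) = d² + 113 = 113 + d²)
(q - 10558) + C(-47, -146) = (-16047 - 10558) + (113 + (-146)²) = -26605 + (113 + 21316) = -26605 + 21429 = -5176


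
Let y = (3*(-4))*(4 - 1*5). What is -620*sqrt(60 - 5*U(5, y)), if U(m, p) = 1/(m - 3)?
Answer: -310*sqrt(230) ≈ -4701.4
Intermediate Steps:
y = 12 (y = -12*(4 - 5) = -12*(-1) = 12)
U(m, p) = 1/(-3 + m)
-620*sqrt(60 - 5*U(5, y)) = -620*sqrt(60 - 5/(-3 + 5)) = -620*sqrt(60 - 5/2) = -310*sqrt(230)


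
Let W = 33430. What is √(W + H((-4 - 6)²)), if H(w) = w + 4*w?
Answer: 3*√3770 ≈ 184.20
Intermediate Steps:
H(w) = 5*w
√(W + H((-4 - 6)²)) = √(33430 + 5*(-4 - 6)²) = √(33430 + 5*(-10)²) = √(33430 + 5*100) = √(33430 + 500) = √33930 = 3*√3770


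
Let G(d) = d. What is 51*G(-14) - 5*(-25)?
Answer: -589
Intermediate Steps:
51*G(-14) - 5*(-25) = 51*(-14) - 5*(-25) = -714 + 125 = -589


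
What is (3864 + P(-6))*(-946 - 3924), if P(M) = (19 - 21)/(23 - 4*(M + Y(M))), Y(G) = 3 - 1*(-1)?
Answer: -583338340/31 ≈ -1.8817e+7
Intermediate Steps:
Y(G) = 4 (Y(G) = 3 + 1 = 4)
P(M) = -2/(7 - 4*M) (P(M) = (19 - 21)/(23 - 4*(M + 4)) = -2/(23 - 4*(4 + M)) = -2/(23 + (-16 - 4*M)) = -2/(7 - 4*M))
(3864 + P(-6))*(-946 - 3924) = (3864 + 2/(-7 + 4*(-6)))*(-946 - 3924) = (3864 + 2/(-7 - 24))*(-4870) = (3864 + 2/(-31))*(-4870) = (3864 + 2*(-1/31))*(-4870) = (3864 - 2/31)*(-4870) = (119782/31)*(-4870) = -583338340/31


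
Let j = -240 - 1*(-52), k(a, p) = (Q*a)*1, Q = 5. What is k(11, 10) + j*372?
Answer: -69881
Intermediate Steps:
k(a, p) = 5*a (k(a, p) = (5*a)*1 = 5*a)
j = -188 (j = -240 + 52 = -188)
k(11, 10) + j*372 = 5*11 - 188*372 = 55 - 69936 = -69881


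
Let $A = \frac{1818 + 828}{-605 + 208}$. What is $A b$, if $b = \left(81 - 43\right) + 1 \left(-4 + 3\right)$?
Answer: $- \frac{97902}{397} \approx -246.6$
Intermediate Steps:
$A = - \frac{2646}{397}$ ($A = \frac{2646}{-397} = 2646 \left(- \frac{1}{397}\right) = - \frac{2646}{397} \approx -6.665$)
$b = 37$ ($b = 38 + 1 \left(-1\right) = 38 - 1 = 37$)
$A b = \left(- \frac{2646}{397}\right) 37 = - \frac{97902}{397}$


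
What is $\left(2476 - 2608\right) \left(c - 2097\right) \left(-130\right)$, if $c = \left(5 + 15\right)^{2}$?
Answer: $-29120520$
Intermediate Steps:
$c = 400$ ($c = 20^{2} = 400$)
$\left(2476 - 2608\right) \left(c - 2097\right) \left(-130\right) = \left(2476 - 2608\right) \left(400 - 2097\right) \left(-130\right) = \left(-132\right) \left(-1697\right) \left(-130\right) = 224004 \left(-130\right) = -29120520$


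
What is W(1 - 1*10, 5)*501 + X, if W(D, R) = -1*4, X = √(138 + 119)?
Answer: -2004 + √257 ≈ -1988.0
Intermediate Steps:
X = √257 ≈ 16.031
W(D, R) = -4
W(1 - 1*10, 5)*501 + X = -4*501 + √257 = -2004 + √257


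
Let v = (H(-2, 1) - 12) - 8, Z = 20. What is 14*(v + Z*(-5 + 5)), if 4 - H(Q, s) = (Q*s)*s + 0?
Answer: -196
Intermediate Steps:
H(Q, s) = 4 - Q*s**2 (H(Q, s) = 4 - ((Q*s)*s + 0) = 4 - (Q*s**2 + 0) = 4 - Q*s**2)
v = -14 (v = ((4 - 1*(-2)*1**2) - 12) - 8 = ((4 - 1*(-2)*1) - 12) - 8 = ((4 + 2) - 12) - 8 = (6 - 12) - 8 = -6 - 8 = -14)
14*(v + Z*(-5 + 5)) = 14*(-14 + 20*(-5 + 5)) = 14*(-14 + 20*0) = 14*(-14 + 0) = 14*(-14) = -196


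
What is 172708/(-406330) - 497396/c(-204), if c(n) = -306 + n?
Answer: 2020188356/2072283 ≈ 974.86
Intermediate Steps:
172708/(-406330) - 497396/c(-204) = 172708/(-406330) - 497396/(-306 - 204) = 172708*(-1/406330) - 497396/(-510) = -86354/203165 - 497396*(-1/510) = -86354/203165 + 248698/255 = 2020188356/2072283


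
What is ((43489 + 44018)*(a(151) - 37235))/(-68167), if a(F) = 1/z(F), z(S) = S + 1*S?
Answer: 984013502283/20586434 ≈ 47799.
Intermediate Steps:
z(S) = 2*S (z(S) = S + S = 2*S)
a(F) = 1/(2*F)
((43489 + 44018)*(a(151) - 37235))/(-68167) = ((43489 + 44018)*((½)/151 - 37235))/(-68167) = (87507*((½)*(1/151) - 37235))*(-1/68167) = (87507*(1/302 - 37235))*(-1/68167) = (87507*(-11244969/302))*(-1/68167) = -984013502283/302*(-1/68167) = 984013502283/20586434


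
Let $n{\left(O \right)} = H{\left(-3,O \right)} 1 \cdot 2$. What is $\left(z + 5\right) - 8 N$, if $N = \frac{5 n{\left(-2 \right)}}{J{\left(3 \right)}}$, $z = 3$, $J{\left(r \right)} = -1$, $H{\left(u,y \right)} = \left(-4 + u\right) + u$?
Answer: $-792$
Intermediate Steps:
$H{\left(u,y \right)} = -4 + 2 u$
$n{\left(O \right)} = -20$ ($n{\left(O \right)} = \left(-4 + 2 \left(-3\right)\right) 1 \cdot 2 = \left(-4 - 6\right) 1 \cdot 2 = \left(-10\right) 1 \cdot 2 = \left(-10\right) 2 = -20$)
$N = 100$ ($N = \frac{5 \left(-20\right)}{-1} = \left(-100\right) \left(-1\right) = 100$)
$\left(z + 5\right) - 8 N = \left(3 + 5\right) - 800 = 8 - 800 = -792$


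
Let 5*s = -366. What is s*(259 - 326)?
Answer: 24522/5 ≈ 4904.4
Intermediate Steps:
s = -366/5 (s = (1/5)*(-366) = -366/5 ≈ -73.200)
s*(259 - 326) = -366*(259 - 326)/5 = -366/5*(-67) = 24522/5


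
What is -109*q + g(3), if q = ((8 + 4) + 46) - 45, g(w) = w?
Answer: -1414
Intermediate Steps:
q = 13 (q = (12 + 46) - 45 = 58 - 45 = 13)
-109*q + g(3) = -109*13 + 3 = -1417 + 3 = -1414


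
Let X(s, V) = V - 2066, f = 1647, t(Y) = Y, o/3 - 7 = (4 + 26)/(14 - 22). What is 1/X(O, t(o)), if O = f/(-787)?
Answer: -4/8225 ≈ -0.00048632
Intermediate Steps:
o = 39/4 (o = 21 + 3*((4 + 26)/(14 - 22)) = 21 + 3*(30/(-8)) = 21 + 3*(30*(-⅛)) = 21 + 3*(-15/4) = 21 - 45/4 = 39/4 ≈ 9.7500)
O = -1647/787 (O = 1647/(-787) = 1647*(-1/787) = -1647/787 ≈ -2.0928)
X(s, V) = -2066 + V
1/X(O, t(o)) = 1/(-2066 + 39/4) = 1/(-8225/4) = -4/8225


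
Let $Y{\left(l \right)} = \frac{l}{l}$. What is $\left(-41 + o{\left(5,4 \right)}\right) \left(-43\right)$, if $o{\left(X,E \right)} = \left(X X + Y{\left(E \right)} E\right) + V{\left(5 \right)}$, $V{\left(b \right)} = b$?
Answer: $301$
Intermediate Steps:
$Y{\left(l \right)} = 1$
$o{\left(X,E \right)} = 5 + E + X^{2}$ ($o{\left(X,E \right)} = \left(X X + 1 E\right) + 5 = \left(X^{2} + E\right) + 5 = \left(E + X^{2}\right) + 5 = 5 + E + X^{2}$)
$\left(-41 + o{\left(5,4 \right)}\right) \left(-43\right) = \left(-41 + \left(5 + 4 + 5^{2}\right)\right) \left(-43\right) = \left(-41 + \left(5 + 4 + 25\right)\right) \left(-43\right) = \left(-41 + 34\right) \left(-43\right) = \left(-7\right) \left(-43\right) = 301$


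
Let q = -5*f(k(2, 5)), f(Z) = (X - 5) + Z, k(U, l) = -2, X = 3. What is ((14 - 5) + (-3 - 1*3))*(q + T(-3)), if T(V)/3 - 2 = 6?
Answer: 132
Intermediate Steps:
f(Z) = -2 + Z (f(Z) = (3 - 5) + Z = -2 + Z)
T(V) = 24 (T(V) = 6 + 3*6 = 6 + 18 = 24)
q = 20 (q = -5*(-2 - 2) = -5*(-4) = 20)
((14 - 5) + (-3 - 1*3))*(q + T(-3)) = ((14 - 5) + (-3 - 1*3))*(20 + 24) = (9 + (-3 - 3))*44 = (9 - 6)*44 = 3*44 = 132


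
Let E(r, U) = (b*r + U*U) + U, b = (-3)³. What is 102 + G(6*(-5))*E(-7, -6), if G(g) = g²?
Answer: 197202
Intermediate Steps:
b = -27
E(r, U) = U + U² - 27*r (E(r, U) = (-27*r + U*U) + U = (-27*r + U²) + U = (U² - 27*r) + U = U + U² - 27*r)
102 + G(6*(-5))*E(-7, -6) = 102 + (6*(-5))²*(-6 + (-6)² - 27*(-7)) = 102 + (-30)²*(-6 + 36 + 189) = 102 + 900*219 = 102 + 197100 = 197202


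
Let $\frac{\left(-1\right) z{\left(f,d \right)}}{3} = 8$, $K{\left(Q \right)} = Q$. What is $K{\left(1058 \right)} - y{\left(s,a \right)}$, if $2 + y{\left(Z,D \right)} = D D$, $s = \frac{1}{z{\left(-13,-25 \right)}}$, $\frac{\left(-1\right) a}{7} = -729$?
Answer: $-26039549$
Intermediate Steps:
$a = 5103$ ($a = \left(-7\right) \left(-729\right) = 5103$)
$z{\left(f,d \right)} = -24$ ($z{\left(f,d \right)} = \left(-3\right) 8 = -24$)
$s = - \frac{1}{24}$ ($s = \frac{1}{-24} = - \frac{1}{24} \approx -0.041667$)
$y{\left(Z,D \right)} = -2 + D^{2}$ ($y{\left(Z,D \right)} = -2 + D D = -2 + D^{2}$)
$K{\left(1058 \right)} - y{\left(s,a \right)} = 1058 - \left(-2 + 5103^{2}\right) = 1058 - \left(-2 + 26040609\right) = 1058 - 26040607 = -26039549$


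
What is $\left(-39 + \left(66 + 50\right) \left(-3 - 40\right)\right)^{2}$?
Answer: $25270729$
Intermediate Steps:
$\left(-39 + \left(66 + 50\right) \left(-3 - 40\right)\right)^{2} = \left(-39 + 116 \left(-43\right)\right)^{2} = \left(-39 - 4988\right)^{2} = \left(-5027\right)^{2} = 25270729$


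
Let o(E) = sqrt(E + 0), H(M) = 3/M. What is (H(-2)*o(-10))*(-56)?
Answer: 84*I*sqrt(10) ≈ 265.63*I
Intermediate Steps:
o(E) = sqrt(E)
(H(-2)*o(-10))*(-56) = ((3/(-2))*sqrt(-10))*(-56) = ((3*(-1/2))*(I*sqrt(10)))*(-56) = -3*I*sqrt(10)/2*(-56) = 84*I*sqrt(10)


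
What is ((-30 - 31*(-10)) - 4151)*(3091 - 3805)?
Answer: 2763894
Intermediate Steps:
((-30 - 31*(-10)) - 4151)*(3091 - 3805) = ((-30 + 310) - 4151)*(-714) = (280 - 4151)*(-714) = -3871*(-714) = 2763894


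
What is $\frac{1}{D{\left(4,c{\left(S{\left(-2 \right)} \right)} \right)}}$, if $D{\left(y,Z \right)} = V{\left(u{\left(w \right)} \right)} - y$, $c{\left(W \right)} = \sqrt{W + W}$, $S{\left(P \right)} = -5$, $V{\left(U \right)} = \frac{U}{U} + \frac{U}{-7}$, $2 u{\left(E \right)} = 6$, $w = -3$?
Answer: $- \frac{7}{24} \approx -0.29167$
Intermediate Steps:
$u{\left(E \right)} = 3$ ($u{\left(E \right)} = \frac{1}{2} \cdot 6 = 3$)
$V{\left(U \right)} = 1 - \frac{U}{7}$ ($V{\left(U \right)} = 1 + U \left(- \frac{1}{7}\right) = 1 - \frac{U}{7}$)
$c{\left(W \right)} = \sqrt{2} \sqrt{W}$ ($c{\left(W \right)} = \sqrt{2 W} = \sqrt{2} \sqrt{W}$)
$D{\left(y,Z \right)} = \frac{4}{7} - y$ ($D{\left(y,Z \right)} = \left(1 - \frac{3}{7}\right) - y = \frac{4}{7} - y$)
$\frac{1}{D{\left(4,c{\left(S{\left(-2 \right)} \right)} \right)}} = \frac{1}{\frac{4}{7} - 4} = \frac{1}{- \frac{24}{7}} = - \frac{7}{24}$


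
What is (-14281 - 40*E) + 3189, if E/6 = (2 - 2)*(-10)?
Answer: -11092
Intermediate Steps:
E = 0 (E = 6*((2 - 2)*(-10)) = 6*(0*(-10)) = 6*0 = 0)
(-14281 - 40*E) + 3189 = (-14281 - 40*0) + 3189 = (-14281 + 0) + 3189 = -14281 + 3189 = -11092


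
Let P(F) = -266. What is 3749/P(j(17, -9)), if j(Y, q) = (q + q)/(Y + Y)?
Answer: -3749/266 ≈ -14.094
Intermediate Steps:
j(Y, q) = q/Y (j(Y, q) = (2*q)/((2*Y)) = (2*q)*(1/(2*Y)) = q/Y)
3749/P(j(17, -9)) = 3749/(-266) = 3749*(-1/266) = -3749/266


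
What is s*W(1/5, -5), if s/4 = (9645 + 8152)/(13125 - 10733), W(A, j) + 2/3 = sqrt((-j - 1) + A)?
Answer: -1369/69 + 1369*sqrt(105)/230 ≈ 41.151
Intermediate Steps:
W(A, j) = -2/3 + sqrt(-1 + A - j) (W(A, j) = -2/3 + sqrt((-j - 1) + A) = -2/3 + sqrt((-1 - j) + A) = -2/3 + sqrt(-1 + A - j))
s = 1369/46 (s = 4*((9645 + 8152)/(13125 - 10733)) = 4*(17797/2392) = 4*(17797*(1/2392)) = 4*(1369/184) = 1369/46 ≈ 29.761)
s*W(1/5, -5) = 1369*(-2/3 + sqrt(-1 + 1/5 - 1*(-5)))/46 = 1369*(-2/3 + sqrt(-1 + 1*(1/5) + 5))/46 = 1369*(-2/3 + sqrt(-1 + 1/5 + 5))/46 = 1369*(-2/3 + sqrt(21/5))/46 = 1369*(-2/3 + sqrt(105)/5)/46 = -1369/69 + 1369*sqrt(105)/230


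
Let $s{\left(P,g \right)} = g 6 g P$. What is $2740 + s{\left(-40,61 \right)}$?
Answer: $-890300$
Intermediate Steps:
$s{\left(P,g \right)} = 6 P g^{2}$ ($s{\left(P,g \right)} = 6 g^{2} P = 6 P g^{2}$)
$2740 + s{\left(-40,61 \right)} = 2740 + 6 \left(-40\right) 61^{2} = 2740 + 6 \left(-40\right) 3721 = 2740 - 893040 = -890300$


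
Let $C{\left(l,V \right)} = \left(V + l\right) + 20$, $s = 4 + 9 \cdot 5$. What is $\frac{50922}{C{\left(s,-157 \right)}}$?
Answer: $- \frac{25461}{44} \approx -578.66$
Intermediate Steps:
$s = 49$ ($s = 4 + 45 = 49$)
$C{\left(l,V \right)} = 20 + V + l$
$\frac{50922}{C{\left(s,-157 \right)}} = \frac{50922}{20 - 157 + 49} = \frac{50922}{-88} = 50922 \left(- \frac{1}{88}\right) = - \frac{25461}{44}$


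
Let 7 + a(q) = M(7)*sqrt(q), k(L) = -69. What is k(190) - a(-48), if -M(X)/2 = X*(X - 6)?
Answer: -62 + 56*I*sqrt(3) ≈ -62.0 + 96.995*I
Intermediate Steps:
M(X) = -2*X*(-6 + X) (M(X) = -2*X*(X - 6) = -2*X*(-6 + X))
a(q) = -7 - 14*sqrt(q) (a(q) = -7 + (2*7*(6 - 1*7))*sqrt(q) = -7 + (2*7*(6 - 7))*sqrt(q) = -7 + (2*7*(-1))*sqrt(q) = -7 - 14*sqrt(q))
k(190) - a(-48) = -69 - (-7 - 56*I*sqrt(3)) = -69 + (7 + 56*I*sqrt(3)) = -62 + 56*I*sqrt(3)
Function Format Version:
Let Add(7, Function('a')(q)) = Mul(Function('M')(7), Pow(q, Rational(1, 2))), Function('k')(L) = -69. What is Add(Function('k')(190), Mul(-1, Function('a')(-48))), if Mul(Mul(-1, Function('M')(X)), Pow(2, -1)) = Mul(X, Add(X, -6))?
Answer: Add(-62, Mul(56, I, Pow(3, Rational(1, 2)))) ≈ Add(-62.000, Mul(96.995, I))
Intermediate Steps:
Function('M')(X) = Mul(-2, X, Add(-6, X)) (Function('M')(X) = Mul(-2, Mul(X, Add(X, -6))) = Mul(-2, Mul(X, Add(-6, X))) = Mul(-2, X, Add(-6, X)))
Function('a')(q) = Add(-7, Mul(-14, Pow(q, Rational(1, 2)))) (Function('a')(q) = Add(-7, Mul(Mul(2, 7, Add(6, Mul(-1, 7))), Pow(q, Rational(1, 2)))) = Add(-7, Mul(Mul(2, 7, Add(6, -7)), Pow(q, Rational(1, 2)))) = Add(-7, Mul(Mul(2, 7, -1), Pow(q, Rational(1, 2)))) = Add(-7, Mul(-14, Pow(q, Rational(1, 2)))))
Add(Function('k')(190), Mul(-1, Function('a')(-48))) = Add(-69, Mul(-1, Add(-7, Mul(-14, Pow(-48, Rational(1, 2)))))) = Add(-69, Mul(-1, Add(-7, Mul(-14, Mul(4, I, Pow(3, Rational(1, 2))))))) = Add(-69, Mul(-1, Add(-7, Mul(-56, I, Pow(3, Rational(1, 2)))))) = Add(-69, Add(7, Mul(56, I, Pow(3, Rational(1, 2))))) = Add(-62, Mul(56, I, Pow(3, Rational(1, 2))))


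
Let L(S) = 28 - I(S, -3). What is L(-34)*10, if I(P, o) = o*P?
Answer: -740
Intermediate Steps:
I(P, o) = P*o
L(S) = 28 + 3*S (L(S) = 28 - S*(-3) = 28 - (-3)*S = 28 + 3*S)
L(-34)*10 = (28 + 3*(-34))*10 = (28 - 102)*10 = -74*10 = -740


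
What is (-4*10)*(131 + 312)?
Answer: -17720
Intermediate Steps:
(-4*10)*(131 + 312) = -40*443 = -17720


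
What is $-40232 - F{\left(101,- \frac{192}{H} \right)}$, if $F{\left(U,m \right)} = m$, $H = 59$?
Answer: $- \frac{2373496}{59} \approx -40229.0$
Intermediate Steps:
$-40232 - F{\left(101,- \frac{192}{H} \right)} = -40232 - - \frac{192}{59} = -40232 + \frac{192}{59} = - \frac{2373496}{59}$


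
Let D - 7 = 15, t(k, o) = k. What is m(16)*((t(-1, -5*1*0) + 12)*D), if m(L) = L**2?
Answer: 61952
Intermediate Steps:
D = 22 (D = 7 + 15 = 22)
m(16)*((t(-1, -5*1*0) + 12)*D) = 16**2*((-1 + 12)*22) = 256*(11*22) = 256*242 = 61952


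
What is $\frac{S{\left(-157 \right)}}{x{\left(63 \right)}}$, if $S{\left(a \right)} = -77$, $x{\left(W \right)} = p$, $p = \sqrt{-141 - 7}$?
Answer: $\frac{77 i \sqrt{37}}{74} \approx 6.3294 i$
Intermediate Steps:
$p = 2 i \sqrt{37}$ ($p = \sqrt{-141 + \left(-20 + 13\right)} = \sqrt{-141 - 7} = \sqrt{-148} = 2 i \sqrt{37} \approx 12.166 i$)
$x{\left(W \right)} = 2 i \sqrt{37}$
$\frac{S{\left(-157 \right)}}{x{\left(63 \right)}} = - \frac{77}{2 i \sqrt{37}} = - 77 \left(- \frac{i \sqrt{37}}{74}\right) = \frac{77 i \sqrt{37}}{74}$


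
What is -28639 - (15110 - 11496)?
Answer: -32253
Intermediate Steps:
-28639 - (15110 - 11496) = -28639 - 1*3614 = -28639 - 3614 = -32253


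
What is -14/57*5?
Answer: -70/57 ≈ -1.2281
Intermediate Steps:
-14/57*5 = -70/57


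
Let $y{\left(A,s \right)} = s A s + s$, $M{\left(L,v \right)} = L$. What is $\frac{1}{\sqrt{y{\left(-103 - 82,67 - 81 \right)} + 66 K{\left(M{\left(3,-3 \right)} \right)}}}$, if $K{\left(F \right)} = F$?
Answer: $- \frac{i \sqrt{9019}}{18038} \approx - 0.0052649 i$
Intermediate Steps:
$y{\left(A,s \right)} = s + A s^{2}$ ($y{\left(A,s \right)} = A s s + s = A s^{2} + s = s + A s^{2}$)
$\frac{1}{\sqrt{y{\left(-103 - 82,67 - 81 \right)} + 66 K{\left(M{\left(3,-3 \right)} \right)}}} = \frac{1}{\sqrt{\left(67 - 81\right) \left(1 + \left(-103 - 82\right) \left(67 - 81\right)\right) + 66 \cdot 3}} = \frac{1}{\sqrt{- 14 \left(1 - -2590\right) + 198}} = \frac{1}{\sqrt{- 14 \left(1 + 2590\right) + 198}} = \frac{1}{\sqrt{\left(-14\right) 2591 + 198}} = \frac{1}{\sqrt{-36274 + 198}} = \frac{1}{\sqrt{-36076}} = \frac{1}{2 i \sqrt{9019}} = - \frac{i \sqrt{9019}}{18038}$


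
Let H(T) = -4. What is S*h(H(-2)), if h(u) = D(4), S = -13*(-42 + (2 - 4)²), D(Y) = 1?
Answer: 494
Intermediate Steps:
S = 494 (S = -13*(-42 + (-2)²) = -13*(-42 + 4) = -13*(-38) = 494)
h(u) = 1
S*h(H(-2)) = 494*1 = 494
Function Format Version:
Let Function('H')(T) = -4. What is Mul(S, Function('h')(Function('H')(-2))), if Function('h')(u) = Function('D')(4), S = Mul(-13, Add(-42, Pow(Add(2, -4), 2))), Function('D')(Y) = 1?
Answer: 494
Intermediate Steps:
S = 494 (S = Mul(-13, Add(-42, Pow(-2, 2))) = Mul(-13, Add(-42, 4)) = Mul(-13, -38) = 494)
Function('h')(u) = 1
Mul(S, Function('h')(Function('H')(-2))) = Mul(494, 1) = 494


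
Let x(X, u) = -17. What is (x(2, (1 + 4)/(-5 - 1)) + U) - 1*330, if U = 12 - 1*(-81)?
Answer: -254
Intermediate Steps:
U = 93 (U = 12 + 81 = 93)
(x(2, (1 + 4)/(-5 - 1)) + U) - 1*330 = (-17 + 93) - 1*330 = 76 - 330 = -254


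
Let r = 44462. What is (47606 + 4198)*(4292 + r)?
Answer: 2525652216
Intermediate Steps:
(47606 + 4198)*(4292 + r) = (47606 + 4198)*(4292 + 44462) = 51804*48754 = 2525652216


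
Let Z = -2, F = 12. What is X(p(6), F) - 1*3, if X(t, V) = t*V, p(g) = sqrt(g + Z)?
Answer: 21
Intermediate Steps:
p(g) = sqrt(-2 + g) (p(g) = sqrt(g - 2) = sqrt(-2 + g))
X(t, V) = V*t
X(p(6), F) - 1*3 = 12*sqrt(-2 + 6) - 1*3 = 12*sqrt(4) - 3 = 12*2 - 3 = 24 - 3 = 21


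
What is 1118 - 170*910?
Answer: -153582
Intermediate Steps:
1118 - 170*910 = 1118 - 154700 = -153582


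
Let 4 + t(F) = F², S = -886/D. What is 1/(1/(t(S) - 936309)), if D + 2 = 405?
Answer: -152064873021/162409 ≈ -9.3631e+5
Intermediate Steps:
D = 403 (D = -2 + 405 = 403)
S = -886/403 ≈ -2.1985
t(F) = -4 + F²
1/(1/(t(S) - 936309)) = 1/(1/((-4 + (-886/403)²) - 936309)) = 1/(1/((-4 + 784996/162409) - 936309)) = 1/(1/(135360/162409 - 936309)) = 1/(1/(-152064873021/162409)) = 1/(-162409/152064873021) = -152064873021/162409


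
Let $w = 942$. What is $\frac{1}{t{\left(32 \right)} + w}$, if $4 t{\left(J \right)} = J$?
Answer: $\frac{1}{950} \approx 0.0010526$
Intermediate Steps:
$t{\left(J \right)} = \frac{J}{4}$
$\frac{1}{t{\left(32 \right)} + w} = \frac{1}{\frac{1}{4} \cdot 32 + 942} = \frac{1}{8 + 942} = \frac{1}{950}$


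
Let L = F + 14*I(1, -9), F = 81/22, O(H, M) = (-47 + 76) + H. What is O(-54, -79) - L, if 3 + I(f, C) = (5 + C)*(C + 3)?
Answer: -7099/22 ≈ -322.68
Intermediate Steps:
I(f, C) = -3 + (3 + C)*(5 + C) (I(f, C) = -3 + (5 + C)*(C + 3) = -3 + (5 + C)*(3 + C) = -3 + (3 + C)*(5 + C))
O(H, M) = 29 + H
F = 81/22 (F = 81*(1/22) = 81/22 ≈ 3.6818)
L = 6549/22 (L = 81/22 + 14*(12 + (-9)**2 + 8*(-9)) = 81/22 + 14*(12 + 81 - 72) = 81/22 + 14*21 = 81/22 + 294 = 6549/22 ≈ 297.68)
O(-54, -79) - L = (29 - 54) - 1*6549/22 = -25 - 6549/22 = -7099/22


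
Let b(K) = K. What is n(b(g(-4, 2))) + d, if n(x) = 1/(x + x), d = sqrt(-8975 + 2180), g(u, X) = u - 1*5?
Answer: -1/18 + 3*I*sqrt(755) ≈ -0.055556 + 82.432*I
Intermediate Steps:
g(u, X) = -5 + u (g(u, X) = u - 5 = -5 + u)
d = 3*I*sqrt(755) (d = sqrt(-6795) = 3*I*sqrt(755) ≈ 82.432*I)
n(x) = 1/(2*x)
n(b(g(-4, 2))) + d = 1/(2*(-5 - 4)) + 3*I*sqrt(755) = (1/2)/(-9) + 3*I*sqrt(755) = (1/2)*(-1/9) + 3*I*sqrt(755) = -1/18 + 3*I*sqrt(755)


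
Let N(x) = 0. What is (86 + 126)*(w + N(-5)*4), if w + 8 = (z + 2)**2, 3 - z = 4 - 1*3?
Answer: 1696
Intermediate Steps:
z = 2 (z = 3 - (4 - 1*3) = 3 - (4 - 3) = 3 - 1*1 = 3 - 1 = 2)
w = 8 (w = -8 + (2 + 2)**2 = -8 + 4**2 = -8 + 16 = 8)
(86 + 126)*(w + N(-5)*4) = (86 + 126)*(8 + 0*4) = 212*(8 + 0) = 212*8 = 1696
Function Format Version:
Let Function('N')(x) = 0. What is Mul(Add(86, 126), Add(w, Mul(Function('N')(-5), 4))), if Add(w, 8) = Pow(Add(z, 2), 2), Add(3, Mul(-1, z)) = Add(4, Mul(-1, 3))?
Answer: 1696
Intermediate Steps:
z = 2 (z = Add(3, Mul(-1, Add(4, Mul(-1, 3)))) = Add(3, Mul(-1, Add(4, -3))) = Add(3, Mul(-1, 1)) = Add(3, -1) = 2)
w = 8 (w = Add(-8, Pow(Add(2, 2), 2)) = Add(-8, Pow(4, 2)) = Add(-8, 16) = 8)
Mul(Add(86, 126), Add(w, Mul(Function('N')(-5), 4))) = Mul(Add(86, 126), Add(8, Mul(0, 4))) = Mul(212, Add(8, 0)) = Mul(212, 8) = 1696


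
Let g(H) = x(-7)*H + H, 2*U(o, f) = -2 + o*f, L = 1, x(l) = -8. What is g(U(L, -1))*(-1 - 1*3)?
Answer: -42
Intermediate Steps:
U(o, f) = -1 + f*o/2 (U(o, f) = (-2 + o*f)/2 = (-2 + f*o)/2 = -1 + f*o/2)
g(H) = -7*H (g(H) = -8*H + H = -7*H)
g(U(L, -1))*(-1 - 1*3) = (-7*(-1 + (½)*(-1)*1))*(-1 - 1*3) = (-7*(-1 - ½))*(-1 - 3) = -7*(-3/2)*(-4) = (21/2)*(-4) = -42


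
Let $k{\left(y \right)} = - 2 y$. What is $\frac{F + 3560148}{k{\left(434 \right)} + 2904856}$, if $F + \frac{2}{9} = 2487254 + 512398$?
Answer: $\frac{29519099}{13067946} \approx 2.2589$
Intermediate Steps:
$F = \frac{26996866}{9}$ ($F = - \frac{2}{9} + \left(2487254 + 512398\right) = - \frac{2}{9} + 2999652 = \frac{26996866}{9} \approx 2.9997 \cdot 10^{6}$)
$\frac{F + 3560148}{k{\left(434 \right)} + 2904856} = \frac{\frac{26996866}{9} + 3560148}{\left(-2\right) 434 + 2904856} = \frac{59038198}{9 \left(-868 + 2904856\right)} = \frac{59038198}{9 \cdot 2903988} = \frac{59038198}{9} \cdot \frac{1}{2903988} = \frac{29519099}{13067946}$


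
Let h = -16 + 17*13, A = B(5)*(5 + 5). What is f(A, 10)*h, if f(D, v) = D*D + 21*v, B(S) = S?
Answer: 555550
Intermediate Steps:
A = 50 (A = 5*(5 + 5) = 5*10 = 50)
f(D, v) = D² + 21*v
h = 205 (h = -16 + 221 = 205)
f(A, 10)*h = (50² + 21*10)*205 = (2500 + 210)*205 = 2710*205 = 555550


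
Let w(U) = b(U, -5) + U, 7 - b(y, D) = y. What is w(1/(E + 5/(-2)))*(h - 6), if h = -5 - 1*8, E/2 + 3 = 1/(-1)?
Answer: -133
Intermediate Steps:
b(y, D) = 7 - y
E = -8 (E = -6 + 2/(-1) = -6 + 2*(-1) = -6 - 2 = -8)
w(U) = 7 (w(U) = (7 - U) + U = 7)
h = -13 (h = -5 - 8 = -13)
w(1/(E + 5/(-2)))*(h - 6) = 7*(-13 - 6) = 7*(-19) = -133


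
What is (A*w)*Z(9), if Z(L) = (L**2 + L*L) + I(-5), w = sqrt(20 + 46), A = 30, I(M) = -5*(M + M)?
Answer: 6360*sqrt(66) ≈ 51669.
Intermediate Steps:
I(M) = -10*M
w = sqrt(66) ≈ 8.1240
Z(L) = 50 + 2*L**2 (Z(L) = (L**2 + L*L) - 10*(-5) = (L**2 + L**2) + 50 = 2*L**2 + 50 = 50 + 2*L**2)
(A*w)*Z(9) = (30*sqrt(66))*(50 + 2*9**2) = (30*sqrt(66))*(50 + 2*81) = (30*sqrt(66))*(50 + 162) = (30*sqrt(66))*212 = 6360*sqrt(66)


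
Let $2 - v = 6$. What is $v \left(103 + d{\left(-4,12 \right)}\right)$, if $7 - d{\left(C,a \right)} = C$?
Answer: $-456$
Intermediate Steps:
$v = -4$ ($v = 2 - 6 = -4$)
$d{\left(C,a \right)} = 7 - C$
$v \left(103 + d{\left(-4,12 \right)}\right) = - 4 \left(103 + \left(7 - -4\right)\right) = - 4 \left(103 + \left(7 + 4\right)\right) = - 4 \left(103 + 11\right) = \left(-4\right) 114 = -456$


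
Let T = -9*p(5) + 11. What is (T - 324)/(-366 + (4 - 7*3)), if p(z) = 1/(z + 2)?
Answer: 2200/2681 ≈ 0.82059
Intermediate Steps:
p(z) = 1/(2 + z)
T = 68/7 (T = -9/(2 + 5) + 11 = -9/7 + 11 = 68/7 ≈ 9.7143)
(T - 324)/(-366 + (4 - 7*3)) = (68/7 - 324)/(-366 + (4 - 7*3)) = -2200/(7*(-366 + (4 - 21))) = -2200/(7*(-366 - 17)) = -2200/7/(-383) = -2200/7*(-1/383) = 2200/2681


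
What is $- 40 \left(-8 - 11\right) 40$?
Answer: $30400$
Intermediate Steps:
$- 40 \left(-8 - 11\right) 40 = \left(-40\right) \left(-19\right) 40 = 760 \cdot 40 = 30400$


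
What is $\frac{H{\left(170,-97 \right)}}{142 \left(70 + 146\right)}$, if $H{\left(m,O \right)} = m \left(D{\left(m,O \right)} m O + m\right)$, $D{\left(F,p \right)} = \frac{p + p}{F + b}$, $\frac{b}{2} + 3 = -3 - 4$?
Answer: $\frac{685219}{5751} \approx 119.15$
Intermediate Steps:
$b = -20$ ($b = -6 + 2 \left(-3 - 4\right) = -6 + 2 \left(-7\right) = -6 - 14 = -20$)
$D{\left(F,p \right)} = \frac{2 p}{-20 + F}$ ($D{\left(F,p \right)} = \frac{p + p}{F - 20} = \frac{2 p}{-20 + F}$)
$H{\left(m,O \right)} = m \left(m + \frac{2 m O^{2}}{-20 + m}\right)$ ($H{\left(m,O \right)} = m \left(\frac{2 O}{-20 + m} m O + m\right) = m \left(\frac{2 O m}{-20 + m} O + m\right) = m \left(\frac{2 m O^{2}}{-20 + m} + m\right) = m \left(m + \frac{2 m O^{2}}{-20 + m}\right)$)
$\frac{H{\left(170,-97 \right)}}{142 \left(70 + 146\right)} = \frac{170^{2} \frac{1}{-20 + 170} \left(-20 + 170 + 2 \left(-97\right)^{2}\right)}{142 \left(70 + 146\right)} = \frac{28900 \cdot \frac{1}{150} \left(-20 + 170 + 2 \cdot 9409\right)}{142 \cdot 216} = \frac{28900 \cdot \frac{1}{150} \left(-20 + 170 + 18818\right)}{30672} = 28900 \cdot \frac{1}{150} \cdot 18968 \cdot \frac{1}{30672} = \frac{10963504}{3} \cdot \frac{1}{30672} = \frac{685219}{5751}$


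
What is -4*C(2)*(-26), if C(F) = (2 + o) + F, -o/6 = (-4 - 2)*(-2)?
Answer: -7072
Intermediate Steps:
o = -72 (o = -6*(-4 - 2)*(-2) = -(-36)*(-2) = -6*12 = -72)
C(F) = -70 + F (C(F) = (2 - 72) + F = -70 + F)
-4*C(2)*(-26) = -4*(-70 + 2)*(-26) = -4*(-68)*(-26) = 272*(-26) = -7072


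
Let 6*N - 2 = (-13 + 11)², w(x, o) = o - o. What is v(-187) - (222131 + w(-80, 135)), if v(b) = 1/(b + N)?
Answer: -41316367/186 ≈ -2.2213e+5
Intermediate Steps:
w(x, o) = 0
N = 1 (N = ⅓ + (-13 + 11)²/6 = ⅓ + (⅙)*(-2)² = ⅓ + (⅙)*4 = ⅓ + ⅔ = 1)
v(b) = 1/(1 + b) (v(b) = 1/(b + 1) = 1/(1 + b))
v(-187) - (222131 + w(-80, 135)) = 1/(1 - 187) - (222131 + 0) = 1/(-186) - 1*222131 = -1/186 - 222131 = -41316367/186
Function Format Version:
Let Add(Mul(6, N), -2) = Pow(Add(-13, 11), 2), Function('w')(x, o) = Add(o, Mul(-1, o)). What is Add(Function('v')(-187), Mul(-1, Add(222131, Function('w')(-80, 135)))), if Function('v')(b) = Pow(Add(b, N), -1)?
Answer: Rational(-41316367, 186) ≈ -2.2213e+5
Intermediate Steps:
Function('w')(x, o) = 0
N = 1 (N = Add(Rational(1, 3), Mul(Rational(1, 6), Pow(Add(-13, 11), 2))) = Add(Rational(1, 3), Mul(Rational(1, 6), Pow(-2, 2))) = Add(Rational(1, 3), Mul(Rational(1, 6), 4)) = Add(Rational(1, 3), Rational(2, 3)) = 1)
Function('v')(b) = Pow(Add(1, b), -1) (Function('v')(b) = Pow(Add(b, 1), -1) = Pow(Add(1, b), -1))
Add(Function('v')(-187), Mul(-1, Add(222131, Function('w')(-80, 135)))) = Add(Pow(Add(1, -187), -1), Mul(-1, Add(222131, 0))) = Add(Pow(-186, -1), Mul(-1, 222131)) = Add(Rational(-1, 186), -222131) = Rational(-41316367, 186)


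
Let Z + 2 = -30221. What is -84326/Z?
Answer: 84326/30223 ≈ 2.7901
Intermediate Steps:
Z = -30223 (Z = -2 - 30221 = -30223)
-84326/Z = -84326/(-30223) = -84326*(-1/30223) = 84326/30223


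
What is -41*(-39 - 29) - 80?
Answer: 2708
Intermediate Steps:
-41*(-39 - 29) - 80 = -41*(-68) - 80 = 2788 - 80 = 2708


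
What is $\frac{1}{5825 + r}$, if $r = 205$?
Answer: $\frac{1}{6030} \approx 0.00016584$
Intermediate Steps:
$\frac{1}{5825 + r} = \frac{1}{5825 + 205} = \frac{1}{6030}$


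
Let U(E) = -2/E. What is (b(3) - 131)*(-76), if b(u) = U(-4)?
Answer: 9918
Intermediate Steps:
b(u) = ½ (b(u) = -2/(-4) = -2*(-¼) = ½)
(b(3) - 131)*(-76) = (½ - 131)*(-76) = -261/2*(-76) = 9918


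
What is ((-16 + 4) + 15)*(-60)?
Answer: -180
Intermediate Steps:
((-16 + 4) + 15)*(-60) = (-12 + 15)*(-60) = 3*(-60) = -180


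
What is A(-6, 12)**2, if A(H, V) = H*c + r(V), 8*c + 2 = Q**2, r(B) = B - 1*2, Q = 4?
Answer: 1/4 ≈ 0.25000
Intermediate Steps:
r(B) = -2 + B (r(B) = B - 2 = -2 + B)
c = 7/4 (c = -1/4 + (1/8)*4**2 = -1/4 + (1/8)*16 = -1/4 + 2 = 7/4 ≈ 1.7500)
A(H, V) = -2 + V + 7*H/4 (A(H, V) = H*(7/4) + (-2 + V) = 7*H/4 + (-2 + V) = -2 + V + 7*H/4)
A(-6, 12)**2 = (-2 + 12 + (7/4)*(-6))**2 = (-2 + 12 - 21/2)**2 = (-1/2)**2 = 1/4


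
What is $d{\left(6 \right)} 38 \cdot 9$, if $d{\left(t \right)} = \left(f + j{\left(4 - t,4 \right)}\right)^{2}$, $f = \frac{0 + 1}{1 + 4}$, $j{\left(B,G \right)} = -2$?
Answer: $\frac{27702}{25} \approx 1108.1$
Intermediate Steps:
$f = \frac{1}{5}$ ($f = 1 \cdot \frac{1}{5} = \frac{1}{5} \approx 0.2$)
$d{\left(t \right)} = \frac{81}{25}$ ($d{\left(t \right)} = \left(\frac{1}{5} - 2\right)^{2} = \left(- \frac{9}{5}\right)^{2} = \frac{81}{25}$)
$d{\left(6 \right)} 38 \cdot 9 = \frac{81}{25} \cdot 38 \cdot 9 = \frac{3078}{25} \cdot 9 = \frac{27702}{25}$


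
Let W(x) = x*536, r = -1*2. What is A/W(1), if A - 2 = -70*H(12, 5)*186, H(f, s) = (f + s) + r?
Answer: -97649/268 ≈ -364.36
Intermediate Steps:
r = -2
H(f, s) = -2 + f + s (H(f, s) = (f + s) - 2 = -2 + f + s)
W(x) = 536*x
A = -195298 (A = 2 - 70*(-2 + 12 + 5)*186 = 2 - 70*15*186 = 2 - 1050*186 = 2 - 195300 = -195298)
A/W(1) = -195298/(536*1) = -195298/536 = -195298*1/536 = -97649/268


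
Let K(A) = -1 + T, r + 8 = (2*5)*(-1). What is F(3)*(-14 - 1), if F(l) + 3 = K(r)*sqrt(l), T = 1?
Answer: 45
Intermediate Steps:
r = -18 (r = -8 + (2*5)*(-1) = -8 + 10*(-1) = -8 - 10 = -18)
K(A) = 0 (K(A) = -1 + 1 = 0)
F(l) = -3 (F(l) = -3 + 0*sqrt(l) = -3 + 0 = -3)
F(3)*(-14 - 1) = -3*(-14 - 1) = -3*(-15) = 45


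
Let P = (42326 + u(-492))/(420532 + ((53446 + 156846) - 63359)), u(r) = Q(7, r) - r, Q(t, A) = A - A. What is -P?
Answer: -42818/567465 ≈ -0.075455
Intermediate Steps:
Q(t, A) = 0
u(r) = -r (u(r) = 0 - r = -r)
P = 42818/567465 (P = (42326 - 1*(-492))/(420532 + ((53446 + 156846) - 63359)) = (42326 + 492)/(420532 + (210292 - 63359)) = 42818/(420532 + 146933) = 42818/567465 ≈ 0.075455)
-P = -1*42818/567465 = -42818/567465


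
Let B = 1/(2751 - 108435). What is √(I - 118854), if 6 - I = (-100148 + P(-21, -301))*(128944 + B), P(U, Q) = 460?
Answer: √8973017362212792222/26421 ≈ 1.1338e+5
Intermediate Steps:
B = -1/105684 (B = 1/(-105684) = -1/105684 ≈ -9.4622e-6)
I = 339620011753316/26421 (I = 6 - (-100148 + 460)*(128944 - 1/105684) = 6 - (-99688)*13627317695/105684 = 6 - 1*(-339620011594790/26421) = 6 + 339620011594790/26421 = 339620011753316/26421 ≈ 1.2854e+10)
√(I - 118854) = √(339620011753316/26421 - 118854) = √(339616871511782/26421) = √8973017362212792222/26421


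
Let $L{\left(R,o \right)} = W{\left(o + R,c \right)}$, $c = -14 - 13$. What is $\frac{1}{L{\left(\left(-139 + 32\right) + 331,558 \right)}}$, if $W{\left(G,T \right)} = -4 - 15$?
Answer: $- \frac{1}{19} \approx -0.052632$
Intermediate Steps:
$c = -27$
$W{\left(G,T \right)} = -19$ ($W{\left(G,T \right)} = -4 - 15 = -19$)
$L{\left(R,o \right)} = -19$
$\frac{1}{L{\left(\left(-139 + 32\right) + 331,558 \right)}} = \frac{1}{-19} = - \frac{1}{19}$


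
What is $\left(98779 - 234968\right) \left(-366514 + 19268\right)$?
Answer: $47291085494$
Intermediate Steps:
$\left(98779 - 234968\right) \left(-366514 + 19268\right) = \left(-136189\right) \left(-347246\right) = 47291085494$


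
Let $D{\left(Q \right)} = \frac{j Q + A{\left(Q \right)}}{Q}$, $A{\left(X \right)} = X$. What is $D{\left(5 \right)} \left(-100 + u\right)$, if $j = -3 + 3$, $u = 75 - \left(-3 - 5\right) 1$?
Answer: $-17$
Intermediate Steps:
$u = 83$ ($u = 75 - \left(-8\right) 1 = 75 - -8 = 75 + 8 = 83$)
$j = 0$
$D{\left(Q \right)} = 1$ ($D{\left(Q \right)} = \frac{0 Q + Q}{Q} = \frac{0 + Q}{Q} = \frac{Q}{Q} = 1$)
$D{\left(5 \right)} \left(-100 + u\right) = 1 \left(-100 + 83\right) = 1 \left(-17\right) = -17$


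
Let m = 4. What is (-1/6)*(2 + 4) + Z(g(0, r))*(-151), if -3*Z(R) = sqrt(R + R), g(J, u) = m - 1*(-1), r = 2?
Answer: -1 + 151*sqrt(10)/3 ≈ 158.17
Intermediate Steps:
g(J, u) = 5 (g(J, u) = 4 - 1*(-1) = 4 + 1 = 5)
Z(R) = -sqrt(2)*sqrt(R)/3 (Z(R) = -sqrt(R + R)/3 = -sqrt(2)*sqrt(R)/3)
(-1/6)*(2 + 4) + Z(g(0, r))*(-151) = (-1/6)*(2 + 4) - sqrt(2)*sqrt(5)/3*(-151) = -1*1/6*6 - sqrt(10)/3*(-151) = -1/6*6 + 151*sqrt(10)/3 = -1 + 151*sqrt(10)/3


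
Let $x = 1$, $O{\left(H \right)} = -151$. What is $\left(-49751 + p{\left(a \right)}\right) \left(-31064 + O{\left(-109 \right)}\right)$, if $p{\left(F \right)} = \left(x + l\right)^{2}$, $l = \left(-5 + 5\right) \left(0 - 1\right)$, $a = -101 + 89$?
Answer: $1552946250$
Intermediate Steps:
$a = -12$
$l = 0$ ($l = 0 \left(-1\right) = 0$)
$p{\left(F \right)} = 1$ ($p{\left(F \right)} = \left(1 + 0\right)^{2} = 1^{2} = 1$)
$\left(-49751 + p{\left(a \right)}\right) \left(-31064 + O{\left(-109 \right)}\right) = \left(-49751 + 1\right) \left(-31064 - 151\right) = \left(-49750\right) \left(-31215\right) = 1552946250$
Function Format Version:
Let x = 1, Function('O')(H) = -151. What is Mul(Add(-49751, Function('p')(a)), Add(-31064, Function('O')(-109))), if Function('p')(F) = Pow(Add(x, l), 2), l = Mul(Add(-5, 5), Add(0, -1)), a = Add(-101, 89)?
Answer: 1552946250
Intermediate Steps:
a = -12
l = 0 (l = Mul(0, -1) = 0)
Function('p')(F) = 1 (Function('p')(F) = Pow(Add(1, 0), 2) = Pow(1, 2) = 1)
Mul(Add(-49751, Function('p')(a)), Add(-31064, Function('O')(-109))) = Mul(Add(-49751, 1), Add(-31064, -151)) = Mul(-49750, -31215) = 1552946250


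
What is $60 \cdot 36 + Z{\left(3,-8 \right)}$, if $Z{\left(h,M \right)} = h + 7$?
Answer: $2170$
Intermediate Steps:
$Z{\left(h,M \right)} = 7 + h$
$60 \cdot 36 + Z{\left(3,-8 \right)} = 60 \cdot 36 + \left(7 + 3\right) = 2160 + 10 = 2170$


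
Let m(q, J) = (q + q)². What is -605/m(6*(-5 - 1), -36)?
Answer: -605/5184 ≈ -0.11671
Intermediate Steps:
m(q, J) = 4*q² (m(q, J) = (2*q)² = 4*q²)
-605/m(6*(-5 - 1), -36) = -605*1/(144*(-5 - 1)²) = -605/(4*(6*(-6))²) = -605/(4*(-36)²) = -605/(4*1296) = -605/5184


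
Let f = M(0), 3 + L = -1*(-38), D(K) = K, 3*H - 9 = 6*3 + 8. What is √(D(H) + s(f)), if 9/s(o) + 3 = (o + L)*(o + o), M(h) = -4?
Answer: √6594774/753 ≈ 3.4104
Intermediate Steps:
H = 35/3 (H = 3 + (6*3 + 8)/3 = 3 + (18 + 8)/3 = 3 + (⅓)*26 = 3 + 26/3 = 35/3 ≈ 11.667)
L = 35 (L = -3 - 1*(-38) = -3 + 38 = 35)
f = -4
s(o) = 9/(-3 + 2*o*(35 + o)) (s(o) = 9/(-3 + (o + 35)*(o + o)) = 9/(-3 + (35 + o)*(2*o)) = 9/(-3 + 2*o*(35 + o)))
√(D(H) + s(f)) = √(35/3 + 9/(-3 + 2*(-4)² + 70*(-4))) = √(35/3 + 9/(-3 + 2*16 - 280)) = √(35/3 + 9/(-3 + 32 - 280)) = √(35/3 + 9/(-251)) = √(35/3 + 9*(-1/251)) = √(35/3 - 9/251) = √(8758/753) = √6594774/753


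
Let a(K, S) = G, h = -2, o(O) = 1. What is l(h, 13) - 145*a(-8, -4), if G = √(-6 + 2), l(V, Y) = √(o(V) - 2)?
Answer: -289*I ≈ -289.0*I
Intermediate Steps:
l(V, Y) = I (l(V, Y) = √(1 - 2) = √(-1) = I)
G = 2*I (G = √(-4) = 2*I ≈ 2.0*I)
a(K, S) = 2*I
l(h, 13) - 145*a(-8, -4) = I - 290*I = -289*I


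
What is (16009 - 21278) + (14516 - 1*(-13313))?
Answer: 22560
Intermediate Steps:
(16009 - 21278) + (14516 - 1*(-13313)) = -5269 + (14516 + 13313) = -5269 + 27829 = 22560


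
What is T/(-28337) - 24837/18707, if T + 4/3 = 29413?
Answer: -3762030352/1590300777 ≈ -2.3656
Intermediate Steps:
T = 88235/3 (T = -4/3 + 29413 = 88235/3 ≈ 29412.)
T/(-28337) - 24837/18707 = (88235/3)/(-28337) - 24837/18707 = (88235/3)*(-1/28337) - 24837*1/18707 = -88235/85011 - 24837/18707 = -3762030352/1590300777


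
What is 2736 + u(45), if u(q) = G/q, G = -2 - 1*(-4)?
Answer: 123122/45 ≈ 2736.0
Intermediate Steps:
G = 2 (G = -2 + 4 = 2)
u(q) = 2/q
2736 + u(45) = 2736 + 2/45 = 123122/45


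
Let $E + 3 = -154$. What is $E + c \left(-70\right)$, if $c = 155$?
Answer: $-11007$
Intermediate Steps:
$E = -157$ ($E = -3 - 154 = -157$)
$E + c \left(-70\right) = -157 + 155 \left(-70\right) = -157 - 10850 = -11007$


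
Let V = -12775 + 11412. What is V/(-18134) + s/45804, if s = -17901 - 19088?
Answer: -304163837/415304868 ≈ -0.73239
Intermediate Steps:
V = -1363
s = -36989
V/(-18134) + s/45804 = -1363/(-18134) - 36989/45804 = -1363*(-1/18134) - 36989*1/45804 = 1363/18134 - 36989/45804 = -304163837/415304868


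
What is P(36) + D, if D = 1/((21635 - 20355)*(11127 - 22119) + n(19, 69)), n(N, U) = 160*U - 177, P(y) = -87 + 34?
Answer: -745121542/14058897 ≈ -53.000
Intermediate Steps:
P(y) = -53
n(N, U) = -177 + 160*U
D = -1/14058897 (D = 1/((21635 - 20355)*(11127 - 22119) + (-177 + 160*69)) = 1/(1280*(-10992) + (-177 + 11040)) = 1/(-14069760 + 10863) = 1/(-14058897) = -1/14058897 ≈ -7.1129e-8)
P(36) + D = -53 - 1/14058897 = -745121542/14058897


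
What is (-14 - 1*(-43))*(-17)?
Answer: -493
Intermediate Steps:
(-14 - 1*(-43))*(-17) = (-14 + 43)*(-17) = 29*(-17) = -493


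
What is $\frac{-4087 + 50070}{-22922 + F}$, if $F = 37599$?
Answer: $\frac{45983}{14677} \approx 3.133$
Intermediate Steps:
$\frac{-4087 + 50070}{-22922 + F} = \frac{-4087 + 50070}{-22922 + 37599} = \frac{45983}{14677}$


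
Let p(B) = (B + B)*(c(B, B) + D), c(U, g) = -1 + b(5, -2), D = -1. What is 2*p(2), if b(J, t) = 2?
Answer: 0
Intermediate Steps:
c(U, g) = 1 (c(U, g) = -1 + 2 = 1)
p(B) = 0 (p(B) = (B + B)*(1 - 1) = (2*B)*0 = 0)
2*p(2) = 2*0 = 0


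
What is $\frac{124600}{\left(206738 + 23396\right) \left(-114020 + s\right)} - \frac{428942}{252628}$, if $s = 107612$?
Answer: $- \frac{111058931744}{65405578671} \approx -1.698$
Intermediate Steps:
$\frac{124600}{\left(206738 + 23396\right) \left(-114020 + s\right)} - \frac{428942}{252628} = \frac{124600}{\left(206738 + 23396\right) \left(-114020 + 107612\right)} - \frac{428942}{252628} = \frac{124600}{230134 \left(-6408\right)} - \frac{214471}{126314} = \frac{124600}{-1474698672} - \frac{214471}{126314} = 124600 \left(- \frac{1}{1474698672}\right) - \frac{214471}{126314} = - \frac{175}{2071206} - \frac{214471}{126314} = - \frac{111058931744}{65405578671}$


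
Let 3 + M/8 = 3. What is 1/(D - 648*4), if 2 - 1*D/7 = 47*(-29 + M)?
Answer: 1/6963 ≈ 0.00014362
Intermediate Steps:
M = 0 (M = -24 + 8*3 = -24 + 24 = 0)
D = 9555 (D = 14 - 329*(-29 + 0) = 14 - 329*(-29) = 14 - 7*(-1363) = 14 + 9541 = 9555)
1/(D - 648*4) = 1/(9555 - 648*4) = 1/(9555 - 2592) = 1/6963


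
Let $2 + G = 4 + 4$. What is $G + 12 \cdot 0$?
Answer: $6$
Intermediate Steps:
$G = 6$ ($G = -2 + \left(4 + 4\right) = -2 + 8 = 6$)
$G + 12 \cdot 0 = 6 + 12 \cdot 0 = 6 + 0 = 6$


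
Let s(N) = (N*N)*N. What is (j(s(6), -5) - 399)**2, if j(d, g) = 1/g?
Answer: 3984016/25 ≈ 1.5936e+5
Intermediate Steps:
s(N) = N**3 (s(N) = N**2*N = N**3)
(j(s(6), -5) - 399)**2 = (1/(-5) - 399)**2 = (-1/5 - 399)**2 = (-1996/5)**2 = 3984016/25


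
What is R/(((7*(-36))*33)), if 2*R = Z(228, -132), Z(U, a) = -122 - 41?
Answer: 163/16632 ≈ 0.0098004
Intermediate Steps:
Z(U, a) = -163
R = -163/2 (R = (1/2)*(-163) = -163/2 ≈ -81.500)
R/(((7*(-36))*33)) = -163/(2*((7*(-36))*33)) = -163/(2*((-252*33))) = -163/2/(-8316) = -163/2*(-1/8316) = 163/16632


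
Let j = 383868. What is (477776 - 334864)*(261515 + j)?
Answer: 92232975296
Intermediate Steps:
(477776 - 334864)*(261515 + j) = (477776 - 334864)*(261515 + 383868) = 142912*645383 = 92232975296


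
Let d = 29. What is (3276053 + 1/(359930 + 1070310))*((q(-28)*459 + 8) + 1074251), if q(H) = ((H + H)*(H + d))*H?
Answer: 8405726543922235091/1430240 ≈ 5.8771e+12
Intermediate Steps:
q(H) = 2*H²*(29 + H) (q(H) = ((H + H)*(H + 29))*H = ((2*H)*(29 + H))*H = (2*H*(29 + H))*H = 2*H²*(29 + H))
(3276053 + 1/(359930 + 1070310))*((q(-28)*459 + 8) + 1074251) = (3276053 + 1/(359930 + 1070310))*(((2*(-28)²*(29 - 28))*459 + 8) + 1074251) = (3276053 + 1/1430240)*(((2*784*1)*459 + 8) + 1074251) = (3276053 + 1/1430240)*((1568*459 + 8) + 1074251) = 4685542042721*((719712 + 8) + 1074251)/1430240 = 4685542042721*(719720 + 1074251)/1430240 = (4685542042721/1430240)*1793971 = 8405726543922235091/1430240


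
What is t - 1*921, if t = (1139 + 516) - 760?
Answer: -26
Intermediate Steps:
t = 895 (t = 1655 - 760 = 895)
t - 1*921 = 895 - 1*921 = 895 - 921 = -26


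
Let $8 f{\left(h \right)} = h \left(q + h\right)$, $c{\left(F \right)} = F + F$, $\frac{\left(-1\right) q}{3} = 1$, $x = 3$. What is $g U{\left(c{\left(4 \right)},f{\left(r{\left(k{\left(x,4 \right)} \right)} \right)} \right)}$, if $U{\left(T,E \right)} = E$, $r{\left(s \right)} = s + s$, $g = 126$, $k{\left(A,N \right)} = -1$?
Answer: $\frac{315}{2} \approx 157.5$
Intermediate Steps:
$q = -3$ ($q = \left(-3\right) 1 = -3$)
$r{\left(s \right)} = 2 s$
$c{\left(F \right)} = 2 F$
$f{\left(h \right)} = \frac{h \left(-3 + h\right)}{8}$
$g U{\left(c{\left(4 \right)},f{\left(r{\left(k{\left(x,4 \right)} \right)} \right)} \right)} = 126 \frac{2 \left(-1\right) \left(-3 + 2 \left(-1\right)\right)}{8} = 126 \cdot \frac{1}{8} \left(-2\right) \left(-3 - 2\right) = 126 \cdot \frac{1}{8} \left(-2\right) \left(-5\right) = 126 \cdot \frac{5}{4} = \frac{315}{2}$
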